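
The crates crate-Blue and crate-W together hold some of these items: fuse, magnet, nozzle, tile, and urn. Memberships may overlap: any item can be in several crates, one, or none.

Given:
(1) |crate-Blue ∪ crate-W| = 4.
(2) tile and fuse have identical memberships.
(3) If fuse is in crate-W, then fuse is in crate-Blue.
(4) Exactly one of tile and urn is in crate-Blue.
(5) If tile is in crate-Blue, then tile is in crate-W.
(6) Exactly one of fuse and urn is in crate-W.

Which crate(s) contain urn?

urn: none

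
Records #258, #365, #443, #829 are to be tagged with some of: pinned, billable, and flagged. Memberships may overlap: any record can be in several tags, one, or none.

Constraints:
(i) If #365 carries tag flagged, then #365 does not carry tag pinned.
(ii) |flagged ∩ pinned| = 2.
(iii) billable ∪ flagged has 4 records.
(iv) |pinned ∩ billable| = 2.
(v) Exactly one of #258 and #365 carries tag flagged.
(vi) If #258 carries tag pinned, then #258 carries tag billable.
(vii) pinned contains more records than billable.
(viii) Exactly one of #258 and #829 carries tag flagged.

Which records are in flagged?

flagged = {#365, #443, #829}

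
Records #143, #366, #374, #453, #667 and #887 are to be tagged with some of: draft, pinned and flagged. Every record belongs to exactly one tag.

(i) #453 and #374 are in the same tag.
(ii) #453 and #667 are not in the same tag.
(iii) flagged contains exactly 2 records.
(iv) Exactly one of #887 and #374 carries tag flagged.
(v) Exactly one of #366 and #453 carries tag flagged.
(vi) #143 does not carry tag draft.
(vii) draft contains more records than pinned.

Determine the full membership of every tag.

From (vi): #143 ∉ draft.
Suppose #143 ∉ pinned: no assignment then satisfies all the clues, so #143 ∈ pinned.

draft = {#366, #667, #887}; pinned = {#143}; flagged = {#374, #453}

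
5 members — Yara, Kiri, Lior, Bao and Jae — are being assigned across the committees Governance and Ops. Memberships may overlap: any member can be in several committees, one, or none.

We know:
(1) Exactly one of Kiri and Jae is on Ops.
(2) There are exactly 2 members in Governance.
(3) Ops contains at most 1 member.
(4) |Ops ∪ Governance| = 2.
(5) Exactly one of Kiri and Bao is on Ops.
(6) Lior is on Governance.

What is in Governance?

From (6): Lior ∈ Governance.
Suppose Yara ∈ Governance: no assignment then satisfies all the clues, so Yara ∉ Governance.

Governance = {Kiri, Lior}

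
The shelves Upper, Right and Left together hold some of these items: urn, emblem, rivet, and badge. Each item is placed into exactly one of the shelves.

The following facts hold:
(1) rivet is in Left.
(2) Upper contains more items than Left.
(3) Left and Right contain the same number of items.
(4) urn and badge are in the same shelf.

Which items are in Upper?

Upper = {badge, urn}

From (1): rivet ∈ Left.
Suppose urn ∉ Upper: no assignment then satisfies all the clues, so urn ∈ Upper.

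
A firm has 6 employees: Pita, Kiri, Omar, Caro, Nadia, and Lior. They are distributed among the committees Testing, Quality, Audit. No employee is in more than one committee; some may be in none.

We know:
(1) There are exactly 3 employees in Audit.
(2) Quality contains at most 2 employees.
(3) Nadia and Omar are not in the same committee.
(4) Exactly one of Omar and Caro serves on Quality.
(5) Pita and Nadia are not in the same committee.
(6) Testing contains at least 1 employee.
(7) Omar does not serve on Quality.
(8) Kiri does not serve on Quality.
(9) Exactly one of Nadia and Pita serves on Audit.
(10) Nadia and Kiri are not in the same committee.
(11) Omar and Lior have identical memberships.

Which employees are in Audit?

From (7): Omar ∉ Quality.
From (8): Kiri ∉ Quality.
(4) (exactly one): Caro ∈ Quality.
(11): Lior matches Omar: Lior ∉ Quality.
Suppose Pita ∉ Audit: no assignment then satisfies all the clues, so Pita ∈ Audit.

Audit = {Lior, Omar, Pita}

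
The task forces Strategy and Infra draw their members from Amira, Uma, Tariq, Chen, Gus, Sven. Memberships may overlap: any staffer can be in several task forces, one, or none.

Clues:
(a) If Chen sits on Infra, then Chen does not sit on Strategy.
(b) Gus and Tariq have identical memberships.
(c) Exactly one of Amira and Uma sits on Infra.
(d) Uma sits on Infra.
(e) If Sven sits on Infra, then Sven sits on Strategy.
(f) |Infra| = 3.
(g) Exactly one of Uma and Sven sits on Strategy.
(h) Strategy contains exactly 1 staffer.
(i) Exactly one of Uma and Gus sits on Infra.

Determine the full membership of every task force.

Strategy = {Sven}; Infra = {Chen, Sven, Uma}

From (d): Uma ∈ Infra.
(c) (exactly one): Amira ∉ Infra.
(i) (exactly one): Gus ∉ Infra.
(b): Tariq matches Gus: Tariq ∉ Infra.
(f): only 3 candidates remain for Infra, so all are in.
(a): Chen ∉ Strategy.
(e): Sven ∈ Strategy.
(g) (exactly one): Uma ∉ Strategy.
(h): Strategy already has 1, so the rest are out.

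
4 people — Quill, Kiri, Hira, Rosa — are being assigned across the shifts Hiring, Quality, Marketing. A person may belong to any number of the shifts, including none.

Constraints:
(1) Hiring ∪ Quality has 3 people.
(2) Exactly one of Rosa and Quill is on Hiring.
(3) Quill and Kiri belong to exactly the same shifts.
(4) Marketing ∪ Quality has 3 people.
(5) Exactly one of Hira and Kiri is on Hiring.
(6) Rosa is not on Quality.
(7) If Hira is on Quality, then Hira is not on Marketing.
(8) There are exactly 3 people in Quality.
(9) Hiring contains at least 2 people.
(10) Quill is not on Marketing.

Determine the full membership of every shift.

Hiring = {Kiri, Quill}; Quality = {Hira, Kiri, Quill}; Marketing = {}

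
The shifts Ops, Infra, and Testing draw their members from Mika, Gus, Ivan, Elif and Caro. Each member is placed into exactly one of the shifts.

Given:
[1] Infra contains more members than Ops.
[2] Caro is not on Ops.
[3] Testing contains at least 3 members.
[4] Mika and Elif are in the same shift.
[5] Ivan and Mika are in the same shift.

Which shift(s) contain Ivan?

Ivan: Testing

From (2): Caro ∉ Ops.
Suppose Ivan ∈ Ops: no assignment then satisfies all the clues, so Ivan ∉ Ops.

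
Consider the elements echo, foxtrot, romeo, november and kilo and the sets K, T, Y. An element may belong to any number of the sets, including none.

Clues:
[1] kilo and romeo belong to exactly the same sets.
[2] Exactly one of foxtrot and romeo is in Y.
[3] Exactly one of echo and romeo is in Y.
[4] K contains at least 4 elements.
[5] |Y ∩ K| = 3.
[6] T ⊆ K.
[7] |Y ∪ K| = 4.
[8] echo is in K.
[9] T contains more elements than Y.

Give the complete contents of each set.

K = {echo, kilo, november, romeo}; T = {echo, kilo, november, romeo}; Y = {kilo, november, romeo}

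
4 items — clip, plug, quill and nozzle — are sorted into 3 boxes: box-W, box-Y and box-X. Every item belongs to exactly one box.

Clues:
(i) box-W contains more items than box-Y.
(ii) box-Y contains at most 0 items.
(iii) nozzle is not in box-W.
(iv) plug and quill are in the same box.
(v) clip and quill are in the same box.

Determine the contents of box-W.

box-W = {clip, plug, quill}

From (iii): nozzle ∉ box-W.
(ii): box-Y already has 0, so the rest are out.
Only one box left: nozzle ∈ box-X.
Suppose clip ∉ box-W: no assignment then satisfies all the clues, so clip ∈ box-W.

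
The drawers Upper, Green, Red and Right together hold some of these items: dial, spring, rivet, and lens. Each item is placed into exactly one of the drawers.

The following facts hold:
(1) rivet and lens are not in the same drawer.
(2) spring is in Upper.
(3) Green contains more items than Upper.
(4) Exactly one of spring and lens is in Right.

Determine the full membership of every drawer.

Upper = {spring}; Green = {dial, rivet}; Red = {}; Right = {lens}

From (2): spring ∈ Upper.
(4) (exactly one): lens ∈ Right.
(1): rivet ∉ Right.
Suppose dial ∈ Upper: no assignment then satisfies all the clues, so dial ∉ Upper.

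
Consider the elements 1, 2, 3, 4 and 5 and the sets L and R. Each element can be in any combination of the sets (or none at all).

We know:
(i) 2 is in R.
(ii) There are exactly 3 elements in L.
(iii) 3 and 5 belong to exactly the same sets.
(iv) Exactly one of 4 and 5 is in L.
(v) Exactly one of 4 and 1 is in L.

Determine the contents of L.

L = {1, 3, 5}

From (i): 2 ∈ R.
Suppose 1 ∉ L: no assignment then satisfies all the clues, so 1 ∈ L.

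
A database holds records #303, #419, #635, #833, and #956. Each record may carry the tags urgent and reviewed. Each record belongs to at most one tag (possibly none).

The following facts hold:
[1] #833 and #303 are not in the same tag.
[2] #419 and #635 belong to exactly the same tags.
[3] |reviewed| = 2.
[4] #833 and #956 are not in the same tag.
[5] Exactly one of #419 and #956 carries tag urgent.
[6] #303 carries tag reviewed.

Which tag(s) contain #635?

From (6): #303 ∈ reviewed.
(1): #833 ∉ reviewed.
Suppose #635 ∉ urgent: no assignment then satisfies all the clues, so #635 ∈ urgent.

#635: urgent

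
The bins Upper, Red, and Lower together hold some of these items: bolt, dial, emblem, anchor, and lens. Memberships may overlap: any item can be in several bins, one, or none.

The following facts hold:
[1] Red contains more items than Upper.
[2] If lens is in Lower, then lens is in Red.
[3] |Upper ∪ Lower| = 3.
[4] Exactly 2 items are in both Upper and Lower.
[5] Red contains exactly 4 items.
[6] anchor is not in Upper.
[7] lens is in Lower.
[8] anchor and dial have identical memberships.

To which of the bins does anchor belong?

anchor: Red

From (6): anchor ∉ Upper.
From (7): lens ∈ Lower.
(2): lens ∈ Red.
(8): dial matches anchor: dial ∉ Upper.
Suppose anchor ∉ Red: no assignment then satisfies all the clues, so anchor ∈ Red.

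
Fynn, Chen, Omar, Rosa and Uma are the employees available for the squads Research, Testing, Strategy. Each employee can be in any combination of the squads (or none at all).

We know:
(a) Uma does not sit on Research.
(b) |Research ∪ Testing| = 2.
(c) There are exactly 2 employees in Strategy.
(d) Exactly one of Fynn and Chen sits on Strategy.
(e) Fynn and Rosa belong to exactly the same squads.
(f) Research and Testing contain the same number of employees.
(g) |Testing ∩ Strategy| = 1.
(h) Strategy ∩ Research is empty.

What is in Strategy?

Strategy = {Chen, Uma}

From (a): Uma ∉ Research.
Suppose Fynn ∈ Strategy: no assignment then satisfies all the clues, so Fynn ∉ Strategy.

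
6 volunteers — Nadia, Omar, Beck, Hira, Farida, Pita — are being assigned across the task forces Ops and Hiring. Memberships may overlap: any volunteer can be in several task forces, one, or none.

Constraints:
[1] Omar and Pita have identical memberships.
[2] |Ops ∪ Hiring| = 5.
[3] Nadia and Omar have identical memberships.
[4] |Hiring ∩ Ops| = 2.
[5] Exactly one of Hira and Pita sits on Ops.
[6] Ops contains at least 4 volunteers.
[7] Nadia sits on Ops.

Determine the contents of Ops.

Ops = {Beck, Farida, Nadia, Omar, Pita}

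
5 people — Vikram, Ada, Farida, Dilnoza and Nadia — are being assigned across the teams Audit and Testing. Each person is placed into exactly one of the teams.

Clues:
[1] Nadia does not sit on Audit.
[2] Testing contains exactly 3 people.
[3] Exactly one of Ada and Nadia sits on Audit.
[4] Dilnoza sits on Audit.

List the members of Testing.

Testing = {Farida, Nadia, Vikram}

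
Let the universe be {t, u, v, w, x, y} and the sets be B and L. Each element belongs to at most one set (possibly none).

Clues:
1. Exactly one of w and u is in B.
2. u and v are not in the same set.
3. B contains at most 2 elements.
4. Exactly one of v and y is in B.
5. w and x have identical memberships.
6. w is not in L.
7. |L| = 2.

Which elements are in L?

L = {t, v}

From (6): w ∉ L.
(5): x matches w: x ∉ L.
Suppose t ∉ L: no assignment then satisfies all the clues, so t ∈ L.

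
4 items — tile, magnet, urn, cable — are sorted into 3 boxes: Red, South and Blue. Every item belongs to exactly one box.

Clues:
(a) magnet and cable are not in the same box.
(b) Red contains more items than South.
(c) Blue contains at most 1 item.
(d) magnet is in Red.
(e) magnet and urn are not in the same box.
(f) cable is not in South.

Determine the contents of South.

South = {urn}

From (d): magnet ∈ Red.
From (f): cable ∉ South.
(a): cable ∉ Red.
(e): urn ∉ Red.
Only one box left: cable ∈ Blue.
(c): Blue already has 1, so the rest are out.
Only one box left: urn ∈ South.
Suppose tile ∈ South: no assignment then satisfies all the clues, so tile ∉ South.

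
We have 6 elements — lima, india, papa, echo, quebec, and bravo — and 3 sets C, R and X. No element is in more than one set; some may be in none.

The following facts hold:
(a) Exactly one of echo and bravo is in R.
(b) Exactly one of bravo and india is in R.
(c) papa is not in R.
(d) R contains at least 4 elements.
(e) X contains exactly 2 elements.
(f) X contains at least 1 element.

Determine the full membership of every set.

C = {}; R = {echo, india, lima, quebec}; X = {bravo, papa}

From (c): papa ∉ R.
Suppose lima ∈ C: no assignment then satisfies all the clues, so lima ∉ C.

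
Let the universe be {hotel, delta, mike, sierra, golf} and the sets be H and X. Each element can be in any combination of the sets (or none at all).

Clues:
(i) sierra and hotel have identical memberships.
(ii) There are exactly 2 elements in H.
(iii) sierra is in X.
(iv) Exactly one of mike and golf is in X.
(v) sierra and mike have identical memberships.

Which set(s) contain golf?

From (iii): sierra ∈ X.
(i): hotel matches sierra: hotel ∈ X.
(v): mike matches sierra: mike ∈ X.
(iv) (exactly one): golf ∉ X.
Suppose golf ∉ H: no assignment then satisfies all the clues, so golf ∈ H.

golf: H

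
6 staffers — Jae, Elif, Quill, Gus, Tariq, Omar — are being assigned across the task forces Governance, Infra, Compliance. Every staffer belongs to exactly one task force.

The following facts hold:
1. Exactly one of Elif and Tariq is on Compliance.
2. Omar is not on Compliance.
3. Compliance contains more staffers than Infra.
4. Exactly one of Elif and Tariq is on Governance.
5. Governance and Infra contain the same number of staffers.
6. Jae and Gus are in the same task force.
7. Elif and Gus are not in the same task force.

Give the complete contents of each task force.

Governance = {Elif}; Infra = {Omar}; Compliance = {Gus, Jae, Quill, Tariq}

From (2): Omar ∉ Compliance.
Suppose Jae ∈ Governance: no assignment then satisfies all the clues, so Jae ∉ Governance.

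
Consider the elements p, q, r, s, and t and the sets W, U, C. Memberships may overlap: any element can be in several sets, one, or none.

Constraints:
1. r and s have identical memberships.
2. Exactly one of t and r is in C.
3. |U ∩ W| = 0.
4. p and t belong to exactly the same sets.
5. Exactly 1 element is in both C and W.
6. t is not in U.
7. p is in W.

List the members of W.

W = {p, q, t}

From (6): t ∉ U.
From (7): p ∈ W.
(4): t matches p: t ∈ W.
(4): p matches t: p ∉ U.
Suppose q ∉ W: no assignment then satisfies all the clues, so q ∈ W.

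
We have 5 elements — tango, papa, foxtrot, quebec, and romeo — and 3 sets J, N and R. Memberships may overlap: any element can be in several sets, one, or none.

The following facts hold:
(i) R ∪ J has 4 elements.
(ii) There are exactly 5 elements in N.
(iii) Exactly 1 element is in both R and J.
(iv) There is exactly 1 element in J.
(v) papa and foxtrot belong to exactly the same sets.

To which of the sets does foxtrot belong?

foxtrot: N, R

(ii): only 5 candidates remain for N, so all are in.
Suppose foxtrot ∈ J: no assignment then satisfies all the clues, so foxtrot ∉ J.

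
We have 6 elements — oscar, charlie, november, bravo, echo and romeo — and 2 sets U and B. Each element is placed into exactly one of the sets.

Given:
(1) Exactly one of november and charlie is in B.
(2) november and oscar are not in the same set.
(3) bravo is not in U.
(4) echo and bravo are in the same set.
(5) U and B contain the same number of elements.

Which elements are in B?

B = {bravo, echo, november}

From (3): bravo ∉ U.
(4): echo matches bravo: echo ∉ U.
Only one set left: bravo ∈ B.
Only one set left: echo ∈ B.
Suppose oscar ∈ B: no assignment then satisfies all the clues, so oscar ∉ B.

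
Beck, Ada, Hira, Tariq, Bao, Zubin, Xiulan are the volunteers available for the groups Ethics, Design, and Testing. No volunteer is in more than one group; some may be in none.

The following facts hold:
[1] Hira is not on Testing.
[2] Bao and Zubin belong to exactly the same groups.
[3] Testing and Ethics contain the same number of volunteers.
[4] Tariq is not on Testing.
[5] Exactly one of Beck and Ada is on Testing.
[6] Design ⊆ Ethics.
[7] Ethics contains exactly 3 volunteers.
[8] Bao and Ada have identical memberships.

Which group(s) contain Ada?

Ada: Testing

From (1): Hira ∉ Testing.
From (4): Tariq ∉ Testing.
Suppose Ada ∈ Ethics: no assignment then satisfies all the clues, so Ada ∉ Ethics.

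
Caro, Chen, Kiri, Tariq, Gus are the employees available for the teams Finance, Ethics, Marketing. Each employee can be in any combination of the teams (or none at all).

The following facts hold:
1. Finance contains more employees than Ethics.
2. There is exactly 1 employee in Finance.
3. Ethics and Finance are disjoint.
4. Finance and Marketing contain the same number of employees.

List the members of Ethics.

Ethics = {}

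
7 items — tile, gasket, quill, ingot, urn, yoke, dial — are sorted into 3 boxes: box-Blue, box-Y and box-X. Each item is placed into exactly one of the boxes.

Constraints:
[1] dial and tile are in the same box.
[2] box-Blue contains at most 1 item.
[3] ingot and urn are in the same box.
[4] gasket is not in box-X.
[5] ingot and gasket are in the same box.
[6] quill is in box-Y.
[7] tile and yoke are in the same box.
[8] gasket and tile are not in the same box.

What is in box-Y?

From (4): gasket ∉ box-X.
From (6): quill ∈ box-Y.
(5): ingot matches gasket: ingot ∉ box-X.
(3): urn matches ingot: urn ∉ box-X.
Suppose tile ∈ box-Y: no assignment then satisfies all the clues, so tile ∉ box-Y.

box-Y = {gasket, ingot, quill, urn}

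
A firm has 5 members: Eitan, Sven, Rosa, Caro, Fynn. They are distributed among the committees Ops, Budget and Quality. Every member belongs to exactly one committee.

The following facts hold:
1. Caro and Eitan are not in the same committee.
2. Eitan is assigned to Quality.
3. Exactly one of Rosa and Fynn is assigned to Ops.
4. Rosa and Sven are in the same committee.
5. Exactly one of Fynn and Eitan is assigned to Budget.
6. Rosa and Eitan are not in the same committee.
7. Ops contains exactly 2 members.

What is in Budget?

From (2): Eitan ∈ Quality.
(1): Caro ∉ Quality.
(5) (exactly one): Fynn ∈ Budget.
(6): Rosa ∉ Quality.
(3) (exactly one): Rosa ∈ Ops.
(4): Sven matches Rosa: Sven ∈ Ops.
(7): Ops already has 2, so the rest are out.
Only one committee left: Caro ∈ Budget.

Budget = {Caro, Fynn}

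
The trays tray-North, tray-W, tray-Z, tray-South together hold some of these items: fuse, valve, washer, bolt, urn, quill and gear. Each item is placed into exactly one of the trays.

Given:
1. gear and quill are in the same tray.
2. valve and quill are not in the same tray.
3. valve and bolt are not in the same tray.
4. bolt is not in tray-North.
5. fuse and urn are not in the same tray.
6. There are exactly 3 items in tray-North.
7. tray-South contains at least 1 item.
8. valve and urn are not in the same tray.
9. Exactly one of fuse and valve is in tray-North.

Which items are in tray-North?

tray-North = {fuse, gear, quill}

From (4): bolt ∉ tray-North.
Suppose fuse ∉ tray-North: no assignment then satisfies all the clues, so fuse ∈ tray-North.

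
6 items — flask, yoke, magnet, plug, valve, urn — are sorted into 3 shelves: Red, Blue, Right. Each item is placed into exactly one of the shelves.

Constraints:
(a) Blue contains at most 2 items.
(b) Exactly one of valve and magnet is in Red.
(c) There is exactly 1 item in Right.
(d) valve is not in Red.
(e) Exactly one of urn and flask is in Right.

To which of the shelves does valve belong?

From (d): valve ∉ Red.
(b) (exactly one): magnet ∈ Red.
Suppose valve ∉ Blue: no assignment then satisfies all the clues, so valve ∈ Blue.

valve: Blue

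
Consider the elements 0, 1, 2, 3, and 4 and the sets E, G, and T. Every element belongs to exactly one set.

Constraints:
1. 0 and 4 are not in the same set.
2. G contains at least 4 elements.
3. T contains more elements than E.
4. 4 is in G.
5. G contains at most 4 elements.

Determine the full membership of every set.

E = {}; G = {1, 2, 3, 4}; T = {0}

From (4): 4 ∈ G.
(1): 0 ∉ G.
(2): only 4 candidates remain for G, so all are in.
Suppose 0 ∈ E: no assignment then satisfies all the clues, so 0 ∉ E.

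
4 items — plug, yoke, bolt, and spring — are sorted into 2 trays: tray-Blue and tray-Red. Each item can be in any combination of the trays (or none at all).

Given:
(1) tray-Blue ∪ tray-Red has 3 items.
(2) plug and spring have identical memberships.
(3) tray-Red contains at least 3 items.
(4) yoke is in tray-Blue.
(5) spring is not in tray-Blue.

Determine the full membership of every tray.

tray-Blue = {yoke}; tray-Red = {plug, spring, yoke}

From (4): yoke ∈ tray-Blue.
From (5): spring ∉ tray-Blue.
(2): plug matches spring: plug ∉ tray-Blue.
Suppose plug ∉ tray-Red: no assignment then satisfies all the clues, so plug ∈ tray-Red.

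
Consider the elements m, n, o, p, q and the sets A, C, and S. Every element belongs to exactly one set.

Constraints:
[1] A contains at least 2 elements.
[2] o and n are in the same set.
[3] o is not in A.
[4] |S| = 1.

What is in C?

From (3): o ∉ A.
(2): n matches o: n ∉ A.
Suppose m ∈ C: no assignment then satisfies all the clues, so m ∉ C.

C = {n, o}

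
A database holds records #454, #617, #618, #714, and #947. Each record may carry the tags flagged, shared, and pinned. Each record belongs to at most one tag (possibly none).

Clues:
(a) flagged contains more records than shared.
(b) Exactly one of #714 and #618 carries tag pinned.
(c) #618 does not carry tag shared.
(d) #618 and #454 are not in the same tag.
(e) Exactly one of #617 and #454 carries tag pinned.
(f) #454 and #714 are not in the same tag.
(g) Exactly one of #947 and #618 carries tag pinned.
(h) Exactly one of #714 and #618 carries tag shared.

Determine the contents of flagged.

flagged = {#454, #947}

From (c): #618 ∉ shared.
(h) (exactly one): #714 ∈ shared.
(b) (exactly one): #618 ∈ pinned.
(d): #454 ∉ pinned.
(e) (exactly one): #617 ∈ pinned.
(f): #454 ∉ shared.
(g) (exactly one): #947 ∉ pinned.
Suppose #454 ∉ flagged: no assignment then satisfies all the clues, so #454 ∈ flagged.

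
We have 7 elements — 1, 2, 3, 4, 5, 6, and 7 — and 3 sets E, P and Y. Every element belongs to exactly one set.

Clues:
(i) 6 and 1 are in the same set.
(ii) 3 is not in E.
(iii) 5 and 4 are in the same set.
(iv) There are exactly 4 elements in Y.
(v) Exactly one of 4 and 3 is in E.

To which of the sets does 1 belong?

1: Y

From (ii): 3 ∉ E.
(v) (exactly one): 4 ∈ E.
(iii): 5 matches 4: 5 ∈ E.
Suppose 1 ∈ E: no assignment then satisfies all the clues, so 1 ∉ E.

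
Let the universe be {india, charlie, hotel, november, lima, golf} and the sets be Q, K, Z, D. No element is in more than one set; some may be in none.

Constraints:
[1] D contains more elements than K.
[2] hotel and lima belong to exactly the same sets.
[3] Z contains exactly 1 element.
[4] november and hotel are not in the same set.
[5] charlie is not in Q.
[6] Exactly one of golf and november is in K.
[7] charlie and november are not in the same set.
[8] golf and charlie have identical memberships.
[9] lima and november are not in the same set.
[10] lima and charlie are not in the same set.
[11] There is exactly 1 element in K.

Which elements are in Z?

Z = {india}

From (5): charlie ∉ Q.
(8): golf matches charlie: golf ∉ Q.
Suppose india ∉ Z: no assignment then satisfies all the clues, so india ∈ Z.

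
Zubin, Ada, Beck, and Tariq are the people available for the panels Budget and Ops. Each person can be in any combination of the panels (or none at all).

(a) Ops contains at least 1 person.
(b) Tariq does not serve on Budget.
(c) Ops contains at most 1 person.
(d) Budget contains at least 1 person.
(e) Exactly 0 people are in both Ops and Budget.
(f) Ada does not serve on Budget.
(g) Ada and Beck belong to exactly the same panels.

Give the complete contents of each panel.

Budget = {Zubin}; Ops = {Tariq}

From (b): Tariq ∉ Budget.
From (f): Ada ∉ Budget.
(g): Beck matches Ada: Beck ∉ Budget.
(d): only 1 candidates remain for Budget, so all are in.
Suppose Zubin ∈ Ops: no assignment then satisfies all the clues, so Zubin ∉ Ops.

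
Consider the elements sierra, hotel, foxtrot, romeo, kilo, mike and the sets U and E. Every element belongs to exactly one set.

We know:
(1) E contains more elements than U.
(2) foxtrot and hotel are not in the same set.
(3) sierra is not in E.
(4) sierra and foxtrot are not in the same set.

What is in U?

U = {hotel, sierra}

From (3): sierra ∉ E.
Only one set left: sierra ∈ U.
(4): foxtrot ∉ U.
Only one set left: foxtrot ∈ E.
(2): hotel ∉ E.
Only one set left: hotel ∈ U.
Suppose romeo ∈ U: no assignment then satisfies all the clues, so romeo ∉ U.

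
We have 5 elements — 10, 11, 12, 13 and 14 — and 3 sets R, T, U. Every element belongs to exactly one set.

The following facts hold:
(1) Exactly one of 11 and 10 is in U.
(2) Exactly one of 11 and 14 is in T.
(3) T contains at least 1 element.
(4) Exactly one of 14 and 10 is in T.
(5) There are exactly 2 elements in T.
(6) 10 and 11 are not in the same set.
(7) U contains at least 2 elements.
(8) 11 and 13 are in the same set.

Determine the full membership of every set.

R = {10}; T = {12, 14}; U = {11, 13}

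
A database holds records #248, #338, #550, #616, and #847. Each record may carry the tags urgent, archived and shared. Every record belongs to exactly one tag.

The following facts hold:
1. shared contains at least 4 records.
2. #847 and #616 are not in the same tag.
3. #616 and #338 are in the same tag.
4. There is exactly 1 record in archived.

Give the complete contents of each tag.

urgent = {}; archived = {#847}; shared = {#248, #338, #550, #616}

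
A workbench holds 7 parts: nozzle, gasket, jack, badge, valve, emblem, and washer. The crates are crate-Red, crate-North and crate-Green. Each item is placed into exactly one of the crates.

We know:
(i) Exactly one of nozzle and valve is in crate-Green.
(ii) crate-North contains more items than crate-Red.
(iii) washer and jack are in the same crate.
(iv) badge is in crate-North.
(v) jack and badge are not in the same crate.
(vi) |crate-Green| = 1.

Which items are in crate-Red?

crate-Red = {jack, washer}

From (iv): badge ∈ crate-North.
(v): jack ∉ crate-North.
(iii): washer matches jack: washer ∉ crate-North.
Suppose nozzle ∈ crate-Red: no assignment then satisfies all the clues, so nozzle ∉ crate-Red.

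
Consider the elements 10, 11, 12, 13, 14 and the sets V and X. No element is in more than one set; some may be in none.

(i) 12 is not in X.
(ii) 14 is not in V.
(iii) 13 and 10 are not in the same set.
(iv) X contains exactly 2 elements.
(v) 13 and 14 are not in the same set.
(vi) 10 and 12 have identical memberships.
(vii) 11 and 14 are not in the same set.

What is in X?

X = {11, 13}

From (i): 12 ∉ X.
From (ii): 14 ∉ V.
(vi): 10 matches 12: 10 ∉ X.
Suppose 11 ∉ X: no assignment then satisfies all the clues, so 11 ∈ X.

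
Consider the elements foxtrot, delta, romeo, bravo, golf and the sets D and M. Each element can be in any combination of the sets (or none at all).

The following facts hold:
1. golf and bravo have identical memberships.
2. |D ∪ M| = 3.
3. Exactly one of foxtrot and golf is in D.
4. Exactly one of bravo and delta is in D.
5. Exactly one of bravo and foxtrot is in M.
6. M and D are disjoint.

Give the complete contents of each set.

D = {bravo, golf}; M = {foxtrot}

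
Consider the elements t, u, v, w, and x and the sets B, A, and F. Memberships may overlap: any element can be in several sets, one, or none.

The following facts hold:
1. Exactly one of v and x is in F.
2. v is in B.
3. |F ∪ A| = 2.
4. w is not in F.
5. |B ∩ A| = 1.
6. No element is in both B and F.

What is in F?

F = {x}

From (2): v ∈ B.
From (4): w ∉ F.
(6) (disjoint): v ∉ F.
(1) (exactly one): x ∈ F.
(6) (disjoint): x ∉ B.
Suppose t ∈ F: no assignment then satisfies all the clues, so t ∉ F.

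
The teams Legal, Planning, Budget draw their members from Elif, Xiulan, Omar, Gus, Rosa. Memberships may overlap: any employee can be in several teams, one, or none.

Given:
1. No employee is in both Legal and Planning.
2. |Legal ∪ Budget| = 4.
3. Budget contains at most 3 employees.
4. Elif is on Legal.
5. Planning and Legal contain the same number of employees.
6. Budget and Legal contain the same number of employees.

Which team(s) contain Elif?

From (4): Elif ∈ Legal.
(1) (disjoint): Elif ∉ Planning.
Suppose Elif ∈ Budget: no assignment then satisfies all the clues, so Elif ∉ Budget.

Elif: Legal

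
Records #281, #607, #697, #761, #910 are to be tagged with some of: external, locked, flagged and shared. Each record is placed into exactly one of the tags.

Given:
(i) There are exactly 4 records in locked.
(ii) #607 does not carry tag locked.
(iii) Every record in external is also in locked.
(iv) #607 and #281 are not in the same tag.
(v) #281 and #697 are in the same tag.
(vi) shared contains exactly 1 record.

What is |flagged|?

0

From (ii): #607 ∉ locked.
(i): only 4 candidates remain for locked, so all are in.
(iii) contrapositive: #607 ∉ external.
(vi): only 1 candidates remain for shared, so all are in.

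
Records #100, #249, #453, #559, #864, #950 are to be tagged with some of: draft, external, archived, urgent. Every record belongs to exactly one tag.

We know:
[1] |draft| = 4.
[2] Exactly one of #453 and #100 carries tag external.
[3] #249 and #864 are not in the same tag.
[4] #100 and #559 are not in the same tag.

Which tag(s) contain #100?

#100: external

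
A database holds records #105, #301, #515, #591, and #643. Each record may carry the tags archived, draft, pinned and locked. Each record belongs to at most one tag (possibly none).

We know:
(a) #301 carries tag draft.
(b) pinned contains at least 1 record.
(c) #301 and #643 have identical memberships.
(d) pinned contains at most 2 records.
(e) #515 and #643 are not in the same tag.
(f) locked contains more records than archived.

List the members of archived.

archived = {}

From (a): #301 ∈ draft.
(c): #643 matches #301: #643 ∉ archived.
(c): #643 matches #301: #643 ∈ draft.
(e): #515 ∉ draft.
Suppose #105 ∈ archived: no assignment then satisfies all the clues, so #105 ∉ archived.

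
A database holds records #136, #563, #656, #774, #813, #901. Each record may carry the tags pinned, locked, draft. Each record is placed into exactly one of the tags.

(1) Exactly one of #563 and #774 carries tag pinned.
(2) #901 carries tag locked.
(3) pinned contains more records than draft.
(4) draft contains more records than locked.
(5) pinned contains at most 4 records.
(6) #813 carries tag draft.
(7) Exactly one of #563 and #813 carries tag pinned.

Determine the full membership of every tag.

pinned = {#136, #563, #656}; locked = {#901}; draft = {#774, #813}

From (2): #901 ∈ locked.
From (6): #813 ∈ draft.
(7) (exactly one): #563 ∈ pinned.
(1) (exactly one): #774 ∉ pinned.
Suppose #136 ∉ pinned: no assignment then satisfies all the clues, so #136 ∈ pinned.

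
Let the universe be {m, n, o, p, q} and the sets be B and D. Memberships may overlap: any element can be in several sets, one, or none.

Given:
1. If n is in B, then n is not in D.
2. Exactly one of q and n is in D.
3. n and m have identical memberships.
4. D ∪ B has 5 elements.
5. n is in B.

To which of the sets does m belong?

From (5): n ∈ B.
(1): n ∉ D.
(2) (exactly one): q ∈ D.
(3): m matches n: m ∈ B.
(3): m matches n: m ∉ D.

m: B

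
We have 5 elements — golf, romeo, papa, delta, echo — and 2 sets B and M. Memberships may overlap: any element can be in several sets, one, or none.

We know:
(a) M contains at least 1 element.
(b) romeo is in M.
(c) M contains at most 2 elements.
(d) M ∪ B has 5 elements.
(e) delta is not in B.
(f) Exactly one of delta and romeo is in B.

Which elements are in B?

B = {echo, golf, papa, romeo}

From (b): romeo ∈ M.
From (e): delta ∉ B.
(f) (exactly one): romeo ∈ B.
Suppose golf ∉ B: no assignment then satisfies all the clues, so golf ∈ B.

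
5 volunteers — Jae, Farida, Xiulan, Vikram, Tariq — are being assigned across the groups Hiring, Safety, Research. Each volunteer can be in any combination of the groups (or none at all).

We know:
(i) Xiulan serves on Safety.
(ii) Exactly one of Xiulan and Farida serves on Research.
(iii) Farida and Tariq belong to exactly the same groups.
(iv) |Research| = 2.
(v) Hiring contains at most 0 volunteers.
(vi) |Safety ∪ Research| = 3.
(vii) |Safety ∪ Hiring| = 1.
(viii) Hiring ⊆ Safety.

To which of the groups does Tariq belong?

Tariq: Research

From (i): Xiulan ∈ Safety.
(v): Hiring already has 0, so the rest are out.
Suppose Tariq ∈ Safety: no assignment then satisfies all the clues, so Tariq ∉ Safety.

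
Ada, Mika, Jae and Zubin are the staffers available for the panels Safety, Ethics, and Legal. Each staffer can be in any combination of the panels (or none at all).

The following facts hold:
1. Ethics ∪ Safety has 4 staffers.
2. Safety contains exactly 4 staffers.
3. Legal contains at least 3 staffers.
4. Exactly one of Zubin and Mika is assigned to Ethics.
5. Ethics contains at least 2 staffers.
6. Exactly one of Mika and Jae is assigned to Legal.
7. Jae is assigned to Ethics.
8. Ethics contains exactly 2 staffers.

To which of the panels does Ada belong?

From (7): Jae ∈ Ethics.
(2): only 4 candidates remain for Safety, so all are in.
Suppose Ada ∈ Ethics: no assignment then satisfies all the clues, so Ada ∉ Ethics.

Ada: Legal, Safety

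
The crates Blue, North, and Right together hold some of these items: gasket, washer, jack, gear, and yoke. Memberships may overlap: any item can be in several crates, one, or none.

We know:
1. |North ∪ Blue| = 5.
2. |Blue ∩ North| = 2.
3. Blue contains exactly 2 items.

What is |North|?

5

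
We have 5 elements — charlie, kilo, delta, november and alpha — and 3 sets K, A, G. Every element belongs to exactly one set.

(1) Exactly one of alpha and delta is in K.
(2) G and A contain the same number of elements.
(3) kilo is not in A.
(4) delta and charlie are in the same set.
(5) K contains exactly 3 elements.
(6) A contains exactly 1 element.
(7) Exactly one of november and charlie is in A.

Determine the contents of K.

K = {charlie, delta, kilo}

From (3): kilo ∉ A.
Suppose charlie ∉ K: no assignment then satisfies all the clues, so charlie ∈ K.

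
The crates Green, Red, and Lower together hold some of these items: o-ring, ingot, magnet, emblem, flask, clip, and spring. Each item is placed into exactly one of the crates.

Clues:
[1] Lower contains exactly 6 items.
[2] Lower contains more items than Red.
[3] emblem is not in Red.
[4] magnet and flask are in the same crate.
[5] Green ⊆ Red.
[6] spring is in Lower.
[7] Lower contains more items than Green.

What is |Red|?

1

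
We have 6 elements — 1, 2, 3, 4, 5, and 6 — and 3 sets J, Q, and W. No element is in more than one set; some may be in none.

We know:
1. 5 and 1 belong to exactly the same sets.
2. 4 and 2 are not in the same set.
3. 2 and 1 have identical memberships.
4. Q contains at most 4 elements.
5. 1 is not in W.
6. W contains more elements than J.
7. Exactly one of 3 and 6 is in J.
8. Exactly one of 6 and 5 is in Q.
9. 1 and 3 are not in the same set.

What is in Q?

Q = {1, 2, 5}

From (5): 1 ∉ W.
(1): 5 matches 1: 5 ∉ W.
(3): 2 matches 1: 2 ∉ W.
Suppose 1 ∉ Q: no assignment then satisfies all the clues, so 1 ∈ Q.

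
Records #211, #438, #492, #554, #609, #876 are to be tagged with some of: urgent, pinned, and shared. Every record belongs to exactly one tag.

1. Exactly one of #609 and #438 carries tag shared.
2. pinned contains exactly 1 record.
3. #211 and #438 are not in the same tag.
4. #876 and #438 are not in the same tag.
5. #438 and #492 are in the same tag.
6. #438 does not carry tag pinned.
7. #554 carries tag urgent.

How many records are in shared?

2

From (6): #438 ∉ pinned.
From (7): #554 ∈ urgent.
(5): #492 matches #438: #492 ∉ pinned.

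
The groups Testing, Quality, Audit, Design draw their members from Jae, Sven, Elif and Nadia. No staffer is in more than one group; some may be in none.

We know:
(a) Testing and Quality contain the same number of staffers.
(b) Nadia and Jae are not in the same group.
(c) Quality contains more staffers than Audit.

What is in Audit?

Audit = {}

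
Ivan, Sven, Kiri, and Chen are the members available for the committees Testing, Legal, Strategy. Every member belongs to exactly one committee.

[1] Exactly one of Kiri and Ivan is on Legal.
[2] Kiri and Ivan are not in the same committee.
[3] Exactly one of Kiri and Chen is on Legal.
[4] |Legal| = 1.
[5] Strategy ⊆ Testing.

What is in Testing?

Testing = {Chen, Ivan, Sven}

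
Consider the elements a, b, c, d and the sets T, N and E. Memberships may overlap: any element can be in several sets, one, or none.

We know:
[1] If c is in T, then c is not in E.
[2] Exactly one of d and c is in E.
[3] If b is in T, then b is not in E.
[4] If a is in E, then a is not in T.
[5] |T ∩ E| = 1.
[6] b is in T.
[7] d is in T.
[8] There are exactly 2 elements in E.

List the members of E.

E = {a, d}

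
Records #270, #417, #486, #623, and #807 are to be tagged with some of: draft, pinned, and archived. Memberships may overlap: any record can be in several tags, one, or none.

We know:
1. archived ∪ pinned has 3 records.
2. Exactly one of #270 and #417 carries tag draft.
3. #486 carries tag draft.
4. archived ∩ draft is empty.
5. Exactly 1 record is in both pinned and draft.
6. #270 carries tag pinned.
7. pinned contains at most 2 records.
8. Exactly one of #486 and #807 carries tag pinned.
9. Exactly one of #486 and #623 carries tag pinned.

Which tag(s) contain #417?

#417: draft

From (3): #486 ∈ draft.
From (6): #270 ∈ pinned.
(4) (disjoint): #486 ∉ archived.
Suppose #417 ∉ draft: no assignment then satisfies all the clues, so #417 ∈ draft.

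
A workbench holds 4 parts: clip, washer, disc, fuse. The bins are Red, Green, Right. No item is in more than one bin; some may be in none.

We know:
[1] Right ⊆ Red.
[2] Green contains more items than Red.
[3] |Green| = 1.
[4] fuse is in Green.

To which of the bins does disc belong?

disc: none

From (4): fuse ∈ Green.
(3): Green already has 1, so the rest are out.
Suppose disc ∈ Red: no assignment then satisfies all the clues, so disc ∉ Red.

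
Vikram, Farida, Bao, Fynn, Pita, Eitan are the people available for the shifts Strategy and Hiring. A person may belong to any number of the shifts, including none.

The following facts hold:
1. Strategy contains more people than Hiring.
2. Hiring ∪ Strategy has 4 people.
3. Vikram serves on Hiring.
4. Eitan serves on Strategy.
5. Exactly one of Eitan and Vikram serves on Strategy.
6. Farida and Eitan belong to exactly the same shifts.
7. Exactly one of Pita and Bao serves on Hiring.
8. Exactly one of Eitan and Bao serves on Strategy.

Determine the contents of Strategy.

Strategy = {Eitan, Farida, Pita}

From (3): Vikram ∈ Hiring.
From (4): Eitan ∈ Strategy.
(5) (exactly one): Vikram ∉ Strategy.
(6): Farida matches Eitan: Farida ∈ Strategy.
(8) (exactly one): Bao ∉ Strategy.
Suppose Fynn ∈ Strategy: no assignment then satisfies all the clues, so Fynn ∉ Strategy.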